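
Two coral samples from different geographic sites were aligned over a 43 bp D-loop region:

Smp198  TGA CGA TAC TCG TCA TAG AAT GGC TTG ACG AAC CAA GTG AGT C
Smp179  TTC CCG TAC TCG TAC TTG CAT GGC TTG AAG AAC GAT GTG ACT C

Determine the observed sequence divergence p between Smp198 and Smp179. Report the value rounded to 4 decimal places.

0.2791

The sequences differ at positions 2 (G/T), 3 (A/C), 5 (G/C), 6 (A/G), 14 (C/A), 15 (A/C), 17 (A/T), 19 (A/C), 29 (C/A), 34 (C/G), 36 (A/T), 41 (G/C).
There are 12 differences over 43 sites, so p = 12/43 = 0.2791.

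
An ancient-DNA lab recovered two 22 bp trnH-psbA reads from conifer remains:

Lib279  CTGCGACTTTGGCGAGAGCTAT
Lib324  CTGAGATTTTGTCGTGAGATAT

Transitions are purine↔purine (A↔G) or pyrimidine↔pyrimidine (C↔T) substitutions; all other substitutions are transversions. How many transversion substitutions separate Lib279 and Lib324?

4

The sequences differ at positions 4 (C/A, transversion), 7 (C/T, transition), 12 (G/T, transversion), 15 (A/T, transversion), 19 (C/A, transversion).
Of the 5 differences, 1 transition and 4 transversions, so the answer is 4.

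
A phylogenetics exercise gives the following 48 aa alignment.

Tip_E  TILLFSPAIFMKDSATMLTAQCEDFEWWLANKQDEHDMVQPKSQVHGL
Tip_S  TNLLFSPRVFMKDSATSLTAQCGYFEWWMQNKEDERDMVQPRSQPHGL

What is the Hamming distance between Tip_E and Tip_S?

Differing sites — 2:I/N; 8:A/R; 9:I/V; 17:M/S; 23:E/G; 24:D/Y; 29:L/M; 30:A/Q; 33:Q/E; 36:H/R; 42:K/R; 45:V/P.
That gives 12 mismatches out of 48 aligned sites, so the Hamming distance is 12.

12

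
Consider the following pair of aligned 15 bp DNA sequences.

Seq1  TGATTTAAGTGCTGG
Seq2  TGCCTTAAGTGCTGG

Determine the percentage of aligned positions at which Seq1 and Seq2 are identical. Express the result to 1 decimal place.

86.7%

Mismatches occur at site 3 (A→C), site 4 (T→C).
13 of the 15 sites match, so the percent identity is 13/15 × 100 = 86.7%.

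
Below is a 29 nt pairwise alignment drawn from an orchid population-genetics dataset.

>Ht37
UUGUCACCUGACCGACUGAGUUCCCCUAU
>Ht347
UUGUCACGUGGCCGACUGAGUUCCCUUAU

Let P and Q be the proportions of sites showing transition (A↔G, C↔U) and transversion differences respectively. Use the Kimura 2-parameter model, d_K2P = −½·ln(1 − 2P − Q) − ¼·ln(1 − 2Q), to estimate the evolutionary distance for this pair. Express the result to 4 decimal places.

Differing sites — 8:C/G (Tv); 11:A/G (Ti); 26:C/U (Ti).
Of the 3 differences, 2 transitions and 1 transversion over 29 sites: P = 2/29 = 0.068966, Q = 1/29 = 0.034483.
d = −0.5·ln(0.827585) − 0.25·ln(0.931034) = −0.5·(-0.189243) − 0.25·(-0.071459) = 0.1125.

0.1125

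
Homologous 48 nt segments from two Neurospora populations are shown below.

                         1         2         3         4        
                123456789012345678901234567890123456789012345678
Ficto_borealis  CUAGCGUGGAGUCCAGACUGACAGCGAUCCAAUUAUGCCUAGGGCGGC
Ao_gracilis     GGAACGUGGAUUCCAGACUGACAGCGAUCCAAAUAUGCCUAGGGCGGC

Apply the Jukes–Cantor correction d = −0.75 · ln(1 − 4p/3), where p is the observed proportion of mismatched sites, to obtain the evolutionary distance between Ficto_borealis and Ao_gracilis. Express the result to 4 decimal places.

0.1121

The sequences differ at positions 1 (C/G), 2 (U/G), 4 (G/A), 11 (G/U), 33 (U/A).
p = 5/48 = 0.104167.
d = −0.75 · ln(1 − (4/3)·0.104167) = −0.75 · ln(0.861111) = −0.75 · (-0.149532) = 0.1121.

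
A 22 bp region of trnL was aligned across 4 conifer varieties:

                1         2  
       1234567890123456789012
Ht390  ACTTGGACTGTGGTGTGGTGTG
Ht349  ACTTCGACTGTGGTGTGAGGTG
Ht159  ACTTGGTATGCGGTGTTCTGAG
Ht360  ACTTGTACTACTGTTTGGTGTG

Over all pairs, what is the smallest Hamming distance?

Pairwise Hamming distances:
  Ht390 vs Ht349: 3
  Ht390 vs Ht159: 6
  Ht390 vs Ht360: 5
  Ht349 vs Ht159: 8
  Ht349 vs Ht360: 8
  Ht159 vs Ht360: 9
The smallest is 3, between Ht390 and Ht349.

3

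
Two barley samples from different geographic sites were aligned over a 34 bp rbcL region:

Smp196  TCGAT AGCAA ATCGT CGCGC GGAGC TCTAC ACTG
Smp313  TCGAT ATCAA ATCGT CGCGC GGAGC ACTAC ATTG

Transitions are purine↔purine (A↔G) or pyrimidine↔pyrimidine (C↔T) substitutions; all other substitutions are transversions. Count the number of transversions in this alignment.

2

The sequences differ at positions 7 (G/T, transversion), 26 (T/A, transversion), 32 (C/T, transition).
Of the 3 differences, 1 transition and 2 transversions, so the answer is 2.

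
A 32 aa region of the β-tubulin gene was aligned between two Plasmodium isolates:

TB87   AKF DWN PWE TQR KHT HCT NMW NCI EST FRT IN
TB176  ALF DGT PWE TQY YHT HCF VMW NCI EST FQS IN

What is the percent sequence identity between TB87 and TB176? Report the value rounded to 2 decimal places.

71.88%

Differing sites — 2:K/L; 5:W/G; 6:N/T; 12:R/Y; 13:K/Y; 18:T/F; 19:N/V; 29:R/Q; 30:T/S.
23 of the 32 sites match, so the percent identity is 23/32 × 100 = 71.88%.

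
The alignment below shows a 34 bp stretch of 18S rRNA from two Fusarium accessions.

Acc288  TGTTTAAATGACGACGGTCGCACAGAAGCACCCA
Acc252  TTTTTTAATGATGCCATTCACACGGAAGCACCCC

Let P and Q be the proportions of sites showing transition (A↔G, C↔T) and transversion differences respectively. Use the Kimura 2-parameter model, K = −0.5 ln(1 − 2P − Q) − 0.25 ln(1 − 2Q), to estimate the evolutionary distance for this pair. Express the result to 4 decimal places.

0.3280

Mismatches occur at site 2 (G/T, transversion), site 6 (A/T, transversion), site 12 (C/T, transition), site 14 (A/C, transversion), site 16 (G/A, transition), site 17 (G/T, transversion), site 20 (G/A, transition), site 24 (A/G, transition), site 34 (A/C, transversion).
Of the 9 differences, 4 transitions and 5 transversions over 34 sites: P = 4/34 = 0.117647, Q = 5/34 = 0.147059.
d = −0.5·ln(0.617647) − 0.25·ln(0.705882) = −0.5·(-0.481838) − 0.25·(-0.348307) = 0.3280.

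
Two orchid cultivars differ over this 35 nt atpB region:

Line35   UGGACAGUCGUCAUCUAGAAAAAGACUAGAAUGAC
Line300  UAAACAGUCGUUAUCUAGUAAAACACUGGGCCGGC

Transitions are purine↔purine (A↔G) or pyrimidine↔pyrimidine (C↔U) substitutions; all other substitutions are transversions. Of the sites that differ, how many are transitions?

Mismatches occur at site 2 (G/A, transition), site 3 (G/A, transition), site 12 (C/U, transition), site 19 (A/U, transversion), site 24 (G/C, transversion), site 28 (A/G, transition), site 30 (A/G, transition), site 31 (A/C, transversion), site 32 (U/C, transition), site 34 (A/G, transition).
Of the 10 differences, 7 transitions and 3 transversions, so the answer is 7.

7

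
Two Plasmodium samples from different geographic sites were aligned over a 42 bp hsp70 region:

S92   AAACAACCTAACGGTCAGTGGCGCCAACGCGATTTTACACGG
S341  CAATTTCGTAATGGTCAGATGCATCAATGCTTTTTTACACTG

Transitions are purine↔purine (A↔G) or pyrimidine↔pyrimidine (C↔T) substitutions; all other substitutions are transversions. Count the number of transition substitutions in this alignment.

5

Differing sites — 1:A/C (Tv); 4:C/T (Ti); 5:A/T (Tv); 6:A/T (Tv); 8:C/G (Tv); 12:C/T (Ti); 19:T/A (Tv); 20:G/T (Tv); 23:G/A (Ti); 24:C/T (Ti); 28:C/T (Ti); 31:G/T (Tv); 32:A/T (Tv); 41:G/T (Tv).
Of the 14 differences, 5 transitions and 9 transversions, so the answer is 5.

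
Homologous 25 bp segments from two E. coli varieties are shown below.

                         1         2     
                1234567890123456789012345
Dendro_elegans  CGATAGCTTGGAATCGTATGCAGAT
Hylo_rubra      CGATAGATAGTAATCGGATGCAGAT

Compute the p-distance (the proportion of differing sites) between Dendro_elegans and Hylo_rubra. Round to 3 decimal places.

Mismatches occur at site 7 (C→A), site 9 (T→A), site 11 (G→T), site 17 (T→G).
There are 4 differences over 25 sites, so p = 4/25 = 0.160.

0.160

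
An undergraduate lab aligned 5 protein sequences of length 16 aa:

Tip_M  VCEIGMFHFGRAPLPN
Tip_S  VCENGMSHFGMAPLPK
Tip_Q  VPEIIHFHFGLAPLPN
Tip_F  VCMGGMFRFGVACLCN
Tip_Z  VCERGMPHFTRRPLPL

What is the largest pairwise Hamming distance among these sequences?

Pairwise Hamming distances:
  Tip_M vs Tip_S: 4
  Tip_M vs Tip_Q: 4
  Tip_M vs Tip_F: 6
  Tip_M vs Tip_Z: 5
  Tip_S vs Tip_Q: 7
  Tip_S vs Tip_F: 8
  Tip_S vs Tip_Z: 6
  Tip_Q vs Tip_F: 9
  Tip_Q vs Tip_Z: 9
  Tip_F vs Tip_Z: 10
The largest is 10, between Tip_F and Tip_Z.

10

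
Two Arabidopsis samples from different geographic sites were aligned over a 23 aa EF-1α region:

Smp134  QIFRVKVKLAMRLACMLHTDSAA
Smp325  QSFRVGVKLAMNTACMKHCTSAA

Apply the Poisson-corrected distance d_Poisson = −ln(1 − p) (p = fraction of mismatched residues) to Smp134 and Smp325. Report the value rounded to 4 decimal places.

0.3629

Differing sites — 2:I/S; 6:K/G; 12:R/N; 13:L/T; 17:L/K; 19:T/C; 20:D/T.
p = 7/23 = 0.304348.
d = −ln(1 − 0.304348) = −ln(0.695652) = 0.3629.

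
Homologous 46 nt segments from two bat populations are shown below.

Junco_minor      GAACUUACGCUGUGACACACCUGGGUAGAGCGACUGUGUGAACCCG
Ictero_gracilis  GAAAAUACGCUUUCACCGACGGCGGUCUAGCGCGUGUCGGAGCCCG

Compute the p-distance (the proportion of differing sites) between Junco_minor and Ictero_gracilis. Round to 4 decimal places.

0.3478

Differing sites — 4:C/A; 5:U/A; 12:G/U; 14:G/C; 17:A/C; 18:C/G; 21:C/G; 22:U/G; 23:G/C; 27:A/C; 28:G/U; 33:A/C; 34:C/G; 38:G/C; 39:U/G; 42:A/G.
There are 16 differences over 46 sites, so p = 16/46 = 0.3478.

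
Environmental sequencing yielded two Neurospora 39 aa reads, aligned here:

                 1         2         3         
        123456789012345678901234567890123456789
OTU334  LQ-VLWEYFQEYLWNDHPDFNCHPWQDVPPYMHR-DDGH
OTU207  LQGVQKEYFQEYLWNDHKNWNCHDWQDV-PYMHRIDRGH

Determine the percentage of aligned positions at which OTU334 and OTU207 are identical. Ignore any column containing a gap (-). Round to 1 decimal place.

Excluding the 3 gap columns leaves 36 comparable sites.
Differing sites — 5:L/Q; 6:W/K; 18:P/K; 19:D/N; 20:F/W; 24:P/D; 37:D/R.
29 of the 36 comparable sites match, so the percent identity is 29/36 × 100 = 80.6%.

80.6%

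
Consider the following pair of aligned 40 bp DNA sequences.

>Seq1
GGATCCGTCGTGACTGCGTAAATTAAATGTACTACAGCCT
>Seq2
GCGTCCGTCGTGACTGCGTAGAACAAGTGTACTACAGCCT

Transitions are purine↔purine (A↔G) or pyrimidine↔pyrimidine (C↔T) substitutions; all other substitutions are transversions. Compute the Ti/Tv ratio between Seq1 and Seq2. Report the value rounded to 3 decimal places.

2.000

Mismatches occur at site 2 (G↔C, transversion), site 3 (A↔G, transition), site 21 (A↔G, transition), site 23 (T↔A, transversion), site 24 (T↔C, transition), site 27 (A↔G, transition).
Of the 6 differences, 4 transitions and 2 transversions, so Ti/Tv = 4/2 = 2.000.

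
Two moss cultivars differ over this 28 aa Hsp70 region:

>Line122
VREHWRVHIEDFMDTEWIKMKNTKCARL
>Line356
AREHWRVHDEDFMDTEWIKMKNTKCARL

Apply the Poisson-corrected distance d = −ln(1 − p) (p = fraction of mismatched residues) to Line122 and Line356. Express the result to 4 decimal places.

The sequences differ at positions 1 (V/A), 9 (I/D).
p = 2/28 = 0.071429.
d = −ln(1 − 0.071429) = −ln(0.928571) = 0.0741.

0.0741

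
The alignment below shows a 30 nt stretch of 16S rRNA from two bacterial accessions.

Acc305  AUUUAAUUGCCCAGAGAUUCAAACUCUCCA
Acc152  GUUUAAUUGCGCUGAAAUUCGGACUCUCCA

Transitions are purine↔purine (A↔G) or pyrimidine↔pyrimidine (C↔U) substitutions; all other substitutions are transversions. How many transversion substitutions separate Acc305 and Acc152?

2

Mismatches occur at site 1 (A/G, transition), site 11 (C/G, transversion), site 13 (A/U, transversion), site 16 (G/A, transition), site 21 (A/G, transition), site 22 (A/G, transition).
Of the 6 differences, 4 transitions and 2 transversions, so the answer is 2.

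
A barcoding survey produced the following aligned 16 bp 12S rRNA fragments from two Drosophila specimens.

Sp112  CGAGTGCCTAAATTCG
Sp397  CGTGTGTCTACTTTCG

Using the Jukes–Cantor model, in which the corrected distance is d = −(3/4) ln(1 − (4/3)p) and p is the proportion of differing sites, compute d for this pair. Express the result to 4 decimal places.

Mismatches occur at site 3 (A→T), site 7 (C→T), site 11 (A→C), site 12 (A→T).
p = 4/16 = 0.250000.
d = −0.75 · ln(1 − (4/3)·0.250000) = −0.75 · ln(0.666667) = −0.75 · (-0.405465) = 0.3041.

0.3041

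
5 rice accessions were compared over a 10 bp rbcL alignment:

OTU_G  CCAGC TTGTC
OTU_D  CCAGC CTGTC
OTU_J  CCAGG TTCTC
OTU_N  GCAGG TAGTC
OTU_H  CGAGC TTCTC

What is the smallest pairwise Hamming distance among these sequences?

Pairwise Hamming distances:
  OTU_G vs OTU_D: 1
  OTU_G vs OTU_J: 2
  OTU_G vs OTU_N: 3
  OTU_G vs OTU_H: 2
  OTU_D vs OTU_J: 3
  OTU_D vs OTU_N: 4
  OTU_D vs OTU_H: 3
  OTU_J vs OTU_N: 3
  OTU_J vs OTU_H: 2
  OTU_N vs OTU_H: 5
The smallest is 1, between OTU_G and OTU_D.

1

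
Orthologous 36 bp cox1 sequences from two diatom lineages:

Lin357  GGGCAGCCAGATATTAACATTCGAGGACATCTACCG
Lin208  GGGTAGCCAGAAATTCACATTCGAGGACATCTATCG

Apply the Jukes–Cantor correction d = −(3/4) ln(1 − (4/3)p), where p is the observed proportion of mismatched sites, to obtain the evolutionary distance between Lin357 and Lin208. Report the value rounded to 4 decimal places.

Mismatches occur at site 4 (C/T), site 12 (T/A), site 16 (A/C), site 34 (C/T).
p = 4/36 = 0.111111.
d = −0.75 · ln(1 − (4/3)·0.111111) = −0.75 · ln(0.851852) = −0.75 · (-0.160342) = 0.1203.

0.1203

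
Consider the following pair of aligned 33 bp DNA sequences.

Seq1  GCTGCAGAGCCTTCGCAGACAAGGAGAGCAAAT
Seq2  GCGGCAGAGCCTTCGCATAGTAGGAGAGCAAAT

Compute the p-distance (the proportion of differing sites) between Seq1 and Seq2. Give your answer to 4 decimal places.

0.1212

The sequences differ at positions 3 (T/G), 18 (G/T), 20 (C/G), 21 (A/T).
There are 4 differences over 33 sites, so p = 4/33 = 0.1212.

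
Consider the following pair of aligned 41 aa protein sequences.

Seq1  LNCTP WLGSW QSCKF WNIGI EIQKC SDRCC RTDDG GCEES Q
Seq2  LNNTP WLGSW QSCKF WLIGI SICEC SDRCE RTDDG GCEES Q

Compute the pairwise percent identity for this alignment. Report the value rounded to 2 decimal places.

85.37%

The sequences differ at positions 3 (C/N), 17 (N/L), 21 (E/S), 23 (Q/C), 24 (K/E), 30 (C/E).
35 of the 41 sites match, so the percent identity is 35/41 × 100 = 85.37%.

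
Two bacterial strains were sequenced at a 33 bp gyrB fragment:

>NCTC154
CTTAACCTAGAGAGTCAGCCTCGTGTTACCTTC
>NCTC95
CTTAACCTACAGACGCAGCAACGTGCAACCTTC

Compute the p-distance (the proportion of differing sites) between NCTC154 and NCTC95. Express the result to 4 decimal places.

Differing sites — 10:G/C; 14:G/C; 15:T/G; 20:C/A; 21:T/A; 26:T/C; 27:T/A.
There are 7 differences over 33 sites, so p = 7/33 = 0.2121.

0.2121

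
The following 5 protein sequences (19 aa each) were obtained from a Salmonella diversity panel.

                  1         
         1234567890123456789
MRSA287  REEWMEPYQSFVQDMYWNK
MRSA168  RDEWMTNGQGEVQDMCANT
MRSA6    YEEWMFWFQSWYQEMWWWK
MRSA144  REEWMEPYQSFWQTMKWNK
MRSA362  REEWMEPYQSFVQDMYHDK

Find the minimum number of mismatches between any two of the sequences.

Pairwise Hamming distances:
  MRSA287 vs MRSA168: 9
  MRSA287 vs MRSA6: 9
  MRSA287 vs MRSA144: 3
  MRSA287 vs MRSA362: 2
  MRSA168 vs MRSA6: 13
  MRSA168 vs MRSA144: 11
  MRSA168 vs MRSA362: 10
  MRSA6 vs MRSA144: 9
  MRSA6 vs MRSA362: 10
  MRSA144 vs MRSA362: 5
The smallest is 2, between MRSA287 and MRSA362.

2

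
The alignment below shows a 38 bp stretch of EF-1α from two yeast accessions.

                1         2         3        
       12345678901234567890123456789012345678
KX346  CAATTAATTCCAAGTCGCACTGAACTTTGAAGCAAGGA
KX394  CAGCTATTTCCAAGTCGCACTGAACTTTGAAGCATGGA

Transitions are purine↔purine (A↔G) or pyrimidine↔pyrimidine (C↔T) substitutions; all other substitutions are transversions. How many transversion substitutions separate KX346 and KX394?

Differing sites — 3:A/G (Ti); 4:T/C (Ti); 7:A/T (Tv); 35:A/T (Tv).
Of the 4 differences, 2 transitions and 2 transversions, so the answer is 2.

2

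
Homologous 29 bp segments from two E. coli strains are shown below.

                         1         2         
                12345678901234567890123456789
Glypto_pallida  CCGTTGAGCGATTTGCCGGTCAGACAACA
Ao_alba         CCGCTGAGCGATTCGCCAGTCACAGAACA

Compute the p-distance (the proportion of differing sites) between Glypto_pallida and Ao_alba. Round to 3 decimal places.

0.172

Differing sites — 4:T/C; 14:T/C; 18:G/A; 23:G/C; 25:C/G.
There are 5 differences over 29 sites, so p = 5/29 = 0.172.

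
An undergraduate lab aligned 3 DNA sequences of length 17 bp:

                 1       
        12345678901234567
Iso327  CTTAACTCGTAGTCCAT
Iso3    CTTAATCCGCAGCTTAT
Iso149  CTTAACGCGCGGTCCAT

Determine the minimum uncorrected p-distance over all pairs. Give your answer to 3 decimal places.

Pairwise Hamming distances:
  Iso327 vs Iso3: 6
  Iso327 vs Iso149: 3
  Iso3 vs Iso149: 6
The smallest is 3 mismatches, between Iso327 and Iso149; p = 3/17 = 0.176.

0.176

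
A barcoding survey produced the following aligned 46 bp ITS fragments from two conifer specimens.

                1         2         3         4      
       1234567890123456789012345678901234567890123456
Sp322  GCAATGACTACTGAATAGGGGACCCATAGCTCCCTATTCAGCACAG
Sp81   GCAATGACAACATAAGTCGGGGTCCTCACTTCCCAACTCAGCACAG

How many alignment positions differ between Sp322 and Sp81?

14

The sequences differ at positions 9 (T/A), 12 (T/A), 13 (G/T), 16 (T/G), 17 (A/T), 18 (G/C), 22 (A/G), 23 (C/T), 26 (A/T), 27 (T/C), 29 (G/C), 30 (C/T), 35 (T/A), 37 (T/C).
That gives 14 mismatches out of 46 aligned sites, so the Hamming distance is 14.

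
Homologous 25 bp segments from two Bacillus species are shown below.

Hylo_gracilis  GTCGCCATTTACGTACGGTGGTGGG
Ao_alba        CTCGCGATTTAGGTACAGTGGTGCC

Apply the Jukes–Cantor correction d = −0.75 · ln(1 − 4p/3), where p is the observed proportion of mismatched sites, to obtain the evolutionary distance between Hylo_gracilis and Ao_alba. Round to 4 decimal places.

0.2892

The sequences differ at positions 1 (G/C), 6 (C/G), 12 (C/G), 17 (G/A), 24 (G/C), 25 (G/C).
p = 6/25 = 0.240000.
d = −0.75 · ln(1 − (4/3)·0.240000) = −0.75 · ln(0.680000) = −0.75 · (-0.385662) = 0.2892.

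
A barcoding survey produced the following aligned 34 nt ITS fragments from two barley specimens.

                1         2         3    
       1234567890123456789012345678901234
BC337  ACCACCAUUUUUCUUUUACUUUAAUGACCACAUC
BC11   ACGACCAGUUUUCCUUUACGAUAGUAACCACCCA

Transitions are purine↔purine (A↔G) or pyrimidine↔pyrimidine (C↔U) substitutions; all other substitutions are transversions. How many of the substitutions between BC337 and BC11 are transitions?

The sequences differ at positions 3 (C/G, transversion), 8 (U/G, transversion), 14 (U/C, transition), 20 (U/G, transversion), 21 (U/A, transversion), 24 (A/G, transition), 26 (G/A, transition), 32 (A/C, transversion), 33 (U/C, transition), 34 (C/A, transversion).
Of the 10 differences, 4 transitions and 6 transversions, so the answer is 4.

4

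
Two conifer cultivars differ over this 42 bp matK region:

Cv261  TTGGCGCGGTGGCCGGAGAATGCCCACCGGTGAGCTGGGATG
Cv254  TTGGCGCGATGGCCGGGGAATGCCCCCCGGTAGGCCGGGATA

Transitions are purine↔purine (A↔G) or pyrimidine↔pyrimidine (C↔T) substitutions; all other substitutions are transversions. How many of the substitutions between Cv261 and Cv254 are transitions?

6

Differing sites — 9:G/A (Ti); 17:A/G (Ti); 26:A/C (Tv); 32:G/A (Ti); 33:A/G (Ti); 36:T/C (Ti); 42:G/A (Ti).
Of the 7 differences, 6 transitions and 1 transversion, so the answer is 6.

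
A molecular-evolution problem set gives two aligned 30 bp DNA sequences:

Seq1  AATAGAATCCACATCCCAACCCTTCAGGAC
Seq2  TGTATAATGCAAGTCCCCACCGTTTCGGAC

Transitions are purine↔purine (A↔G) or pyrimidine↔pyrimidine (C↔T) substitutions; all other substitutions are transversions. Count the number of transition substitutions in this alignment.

3

Differing sites — 1:A/T (Tv); 2:A/G (Ti); 5:G/T (Tv); 9:C/G (Tv); 12:C/A (Tv); 13:A/G (Ti); 18:A/C (Tv); 22:C/G (Tv); 25:C/T (Ti); 26:A/C (Tv).
Of the 10 differences, 3 transitions and 7 transversions, so the answer is 3.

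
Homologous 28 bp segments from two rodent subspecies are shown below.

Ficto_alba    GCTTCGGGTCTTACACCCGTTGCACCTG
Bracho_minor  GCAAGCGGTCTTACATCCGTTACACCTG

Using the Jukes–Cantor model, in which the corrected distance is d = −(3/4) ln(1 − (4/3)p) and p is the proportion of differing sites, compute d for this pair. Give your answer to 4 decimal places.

0.2524

Differing sites — 3:T/A; 4:T/A; 5:C/G; 6:G/C; 16:C/T; 22:G/A.
p = 6/28 = 0.214286.
d = −0.75 · ln(1 − (4/3)·0.214286) = −0.75 · ln(0.714285) = −0.75 · (-0.336473) = 0.2524.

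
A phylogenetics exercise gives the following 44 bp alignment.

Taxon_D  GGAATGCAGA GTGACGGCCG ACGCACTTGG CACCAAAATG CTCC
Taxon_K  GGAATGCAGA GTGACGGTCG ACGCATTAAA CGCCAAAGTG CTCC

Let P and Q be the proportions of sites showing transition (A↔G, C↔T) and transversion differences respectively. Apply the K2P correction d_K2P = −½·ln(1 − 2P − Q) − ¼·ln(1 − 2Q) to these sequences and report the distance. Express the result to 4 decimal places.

Differing sites — 18:C/T (Ti); 26:C/T (Ti); 28:T/A (Tv); 29:G/A (Ti); 30:G/A (Ti); 32:A/G (Ti); 38:A/G (Ti).
Of the 7 differences, 6 transitions and 1 transversion over 44 sites: P = 6/44 = 0.136364, Q = 1/44 = 0.022727.
d = −0.5·ln(0.704545) − 0.25·ln(0.954546) = −0.5·(-0.350203) − 0.25·(-0.046519) = 0.1867.

0.1867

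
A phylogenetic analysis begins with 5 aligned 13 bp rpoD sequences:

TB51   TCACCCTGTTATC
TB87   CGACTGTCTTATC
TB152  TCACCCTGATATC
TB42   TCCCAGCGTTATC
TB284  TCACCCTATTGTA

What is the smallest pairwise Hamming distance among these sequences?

1

Pairwise Hamming distances:
  TB51 vs TB87: 5
  TB51 vs TB152: 1
  TB51 vs TB42: 4
  TB51 vs TB284: 3
  TB87 vs TB152: 6
  TB87 vs TB42: 6
  TB87 vs TB284: 7
  TB152 vs TB42: 5
  TB152 vs TB284: 4
  TB42 vs TB284: 7
The smallest is 1, between TB51 and TB152.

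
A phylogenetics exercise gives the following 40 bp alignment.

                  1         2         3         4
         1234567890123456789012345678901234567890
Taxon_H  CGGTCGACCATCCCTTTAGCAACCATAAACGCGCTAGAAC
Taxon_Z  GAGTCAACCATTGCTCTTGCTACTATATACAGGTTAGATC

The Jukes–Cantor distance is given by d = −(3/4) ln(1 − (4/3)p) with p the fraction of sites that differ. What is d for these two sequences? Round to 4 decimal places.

0.4715

The sequences differ at positions 1 (C/G), 2 (G/A), 6 (G/A), 12 (C/T), 13 (C/G), 16 (T/C), 18 (A/T), 21 (A/T), 24 (C/T), 28 (A/T), 31 (G/A), 32 (C/G), 34 (C/T), 39 (A/T).
p = 14/40 = 0.350000.
d = −0.75 · ln(1 − (4/3)·0.350000) = −0.75 · ln(0.533333) = −0.75 · (-0.628609) = 0.4715.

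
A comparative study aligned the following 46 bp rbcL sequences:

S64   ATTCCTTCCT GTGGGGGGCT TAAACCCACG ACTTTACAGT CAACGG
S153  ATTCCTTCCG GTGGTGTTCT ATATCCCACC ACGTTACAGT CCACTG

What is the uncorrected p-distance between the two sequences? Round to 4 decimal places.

Differing sites — 10:T/G; 15:G/T; 17:G/T; 18:G/T; 21:T/A; 22:A/T; 24:A/T; 30:G/C; 33:T/G; 42:A/C; 45:G/T.
There are 11 differences over 46 sites, so p = 11/46 = 0.2391.

0.2391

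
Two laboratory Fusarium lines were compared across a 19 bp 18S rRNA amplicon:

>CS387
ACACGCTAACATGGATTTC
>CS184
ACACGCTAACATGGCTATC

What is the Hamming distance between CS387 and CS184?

The sequences differ at positions 15 (A/C), 17 (T/A).
That gives 2 mismatches out of 19 aligned sites, so the Hamming distance is 2.

2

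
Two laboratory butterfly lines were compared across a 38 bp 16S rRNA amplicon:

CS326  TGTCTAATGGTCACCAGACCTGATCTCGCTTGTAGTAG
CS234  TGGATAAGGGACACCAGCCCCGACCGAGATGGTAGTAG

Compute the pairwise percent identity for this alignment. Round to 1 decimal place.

71.1%

Differing sites — 3:T/G; 4:C/A; 8:T/G; 11:T/A; 18:A/C; 21:T/C; 24:T/C; 26:T/G; 27:C/A; 29:C/A; 31:T/G.
27 of the 38 sites match, so the percent identity is 27/38 × 100 = 71.1%.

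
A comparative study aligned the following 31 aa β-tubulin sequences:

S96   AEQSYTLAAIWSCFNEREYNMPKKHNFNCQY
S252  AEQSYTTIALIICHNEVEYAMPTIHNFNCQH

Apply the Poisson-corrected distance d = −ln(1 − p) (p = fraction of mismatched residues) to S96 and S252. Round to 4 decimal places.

0.4383

Differing sites — 7:L/T; 8:A/I; 10:I/L; 11:W/I; 12:S/I; 14:F/H; 17:R/V; 20:N/A; 23:K/T; 24:K/I; 31:Y/H.
p = 11/31 = 0.354839.
d = −ln(1 − 0.354839) = −ln(0.645161) = 0.4383.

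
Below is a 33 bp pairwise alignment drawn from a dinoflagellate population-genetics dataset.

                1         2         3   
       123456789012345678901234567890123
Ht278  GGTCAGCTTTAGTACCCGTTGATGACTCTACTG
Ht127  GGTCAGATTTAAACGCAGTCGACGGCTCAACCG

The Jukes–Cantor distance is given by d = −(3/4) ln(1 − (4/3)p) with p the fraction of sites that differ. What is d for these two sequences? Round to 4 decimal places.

Mismatches occur at site 7 (C→A), site 12 (G→A), site 13 (T→A), site 14 (A→C), site 15 (C→G), site 17 (C→A), site 20 (T→C), site 23 (T→C), site 25 (A→G), site 29 (T→A), site 32 (T→C).
p = 11/33 = 0.333333.
d = −0.75 · ln(1 − (4/3)·0.333333) = −0.75 · ln(0.555556) = −0.75 · (-0.587786) = 0.4408.

0.4408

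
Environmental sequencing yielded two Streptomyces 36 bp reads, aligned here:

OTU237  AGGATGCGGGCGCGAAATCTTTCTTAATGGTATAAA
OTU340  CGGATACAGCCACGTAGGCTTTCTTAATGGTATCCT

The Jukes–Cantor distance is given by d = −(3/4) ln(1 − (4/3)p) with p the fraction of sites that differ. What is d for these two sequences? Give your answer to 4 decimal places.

Mismatches occur at site 1 (A→C), site 6 (G→A), site 8 (G→A), site 10 (G→C), site 12 (G→A), site 15 (A→T), site 17 (A→G), site 18 (T→G), site 34 (A→C), site 35 (A→C), site 36 (A→T).
p = 11/36 = 0.305556.
d = −0.75 · ln(1 − (4/3)·0.305556) = −0.75 · ln(0.592592) = −0.75 · (-0.523249) = 0.3924.

0.3924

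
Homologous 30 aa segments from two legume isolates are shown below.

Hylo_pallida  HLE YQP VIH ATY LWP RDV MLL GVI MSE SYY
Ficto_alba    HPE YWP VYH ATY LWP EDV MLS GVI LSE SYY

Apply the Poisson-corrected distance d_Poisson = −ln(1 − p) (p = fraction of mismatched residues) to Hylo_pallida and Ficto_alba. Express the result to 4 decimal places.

The sequences differ at positions 2 (L/P), 5 (Q/W), 8 (I/Y), 16 (R/E), 21 (L/S), 25 (M/L).
p = 6/30 = 0.200000.
d = −ln(1 − 0.200000) = −ln(0.800000) = 0.2231.

0.2231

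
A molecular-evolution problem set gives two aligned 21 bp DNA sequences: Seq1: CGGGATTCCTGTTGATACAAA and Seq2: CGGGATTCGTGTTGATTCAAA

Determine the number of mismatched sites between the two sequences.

2

Differing sites — 9:C/G; 17:A/T.
That gives 2 mismatches out of 21 aligned sites, so the Hamming distance is 2.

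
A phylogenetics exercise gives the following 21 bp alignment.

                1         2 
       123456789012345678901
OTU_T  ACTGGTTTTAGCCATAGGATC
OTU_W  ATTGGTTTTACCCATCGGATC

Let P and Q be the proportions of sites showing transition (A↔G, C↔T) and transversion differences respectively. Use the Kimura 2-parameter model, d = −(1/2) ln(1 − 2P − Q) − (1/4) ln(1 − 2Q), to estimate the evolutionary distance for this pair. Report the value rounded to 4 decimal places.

Mismatches occur at site 2 (C↔T, transition), site 11 (G↔C, transversion), site 16 (A↔C, transversion).
Of the 3 differences, 1 transition and 2 transversions over 21 sites: P = 1/21 = 0.047619, Q = 2/21 = 0.095238.
d = −0.5·ln(0.809524) − 0.25·ln(0.809524) = −0.5·(-0.211309) − 0.25·(-0.211309) = 0.1585.

0.1585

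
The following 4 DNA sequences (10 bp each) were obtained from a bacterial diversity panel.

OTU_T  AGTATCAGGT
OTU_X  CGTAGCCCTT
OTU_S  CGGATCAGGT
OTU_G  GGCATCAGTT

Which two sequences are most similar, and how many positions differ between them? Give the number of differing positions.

2

Pairwise Hamming distances:
  OTU_T vs OTU_X: 5
  OTU_T vs OTU_S: 2
  OTU_T vs OTU_G: 3
  OTU_X vs OTU_S: 5
  OTU_X vs OTU_G: 5
  OTU_S vs OTU_G: 3
The smallest is 2, between OTU_T and OTU_S.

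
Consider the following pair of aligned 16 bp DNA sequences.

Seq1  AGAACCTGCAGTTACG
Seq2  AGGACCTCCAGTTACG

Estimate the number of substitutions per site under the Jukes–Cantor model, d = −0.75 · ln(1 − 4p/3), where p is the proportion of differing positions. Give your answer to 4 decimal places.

The sequences differ at positions 3 (A/G), 8 (G/C).
p = 2/16 = 0.125000.
d = −0.75 · ln(1 − (4/3)·0.125000) = −0.75 · ln(0.833333) = −0.75 · (-0.182322) = 0.1367.

0.1367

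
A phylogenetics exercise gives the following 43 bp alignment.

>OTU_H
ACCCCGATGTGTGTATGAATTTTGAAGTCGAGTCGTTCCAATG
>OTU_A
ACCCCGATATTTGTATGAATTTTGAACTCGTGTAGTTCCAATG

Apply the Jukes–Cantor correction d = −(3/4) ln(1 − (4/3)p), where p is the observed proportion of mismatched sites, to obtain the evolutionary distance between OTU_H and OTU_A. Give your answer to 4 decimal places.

The sequences differ at positions 9 (G/A), 11 (G/T), 27 (G/C), 31 (A/T), 34 (C/A).
p = 5/43 = 0.116279.
d = −0.75 · ln(1 − (4/3)·0.116279) = −0.75 · ln(0.844961) = −0.75 · (-0.168465) = 0.1263.

0.1263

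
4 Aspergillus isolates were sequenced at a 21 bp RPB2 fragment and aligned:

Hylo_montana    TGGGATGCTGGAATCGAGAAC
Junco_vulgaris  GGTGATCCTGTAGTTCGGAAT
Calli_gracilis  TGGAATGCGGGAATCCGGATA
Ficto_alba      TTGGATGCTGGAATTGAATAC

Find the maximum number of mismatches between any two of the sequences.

11

Pairwise Hamming distances:
  Hylo_montana vs Junco_vulgaris: 9
  Hylo_montana vs Calli_gracilis: 6
  Hylo_montana vs Ficto_alba: 4
  Junco_vulgaris vs Calli_gracilis: 10
  Junco_vulgaris vs Ficto_alba: 11
  Calli_gracilis vs Ficto_alba: 10
The largest is 11, between Junco_vulgaris and Ficto_alba.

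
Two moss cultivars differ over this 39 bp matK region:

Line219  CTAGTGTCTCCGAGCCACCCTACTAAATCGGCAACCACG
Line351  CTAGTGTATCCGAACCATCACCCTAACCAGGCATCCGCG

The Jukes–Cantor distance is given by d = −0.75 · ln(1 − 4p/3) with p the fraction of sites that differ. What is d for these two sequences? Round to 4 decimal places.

0.3538

Differing sites — 8:C/A; 14:G/A; 18:C/T; 20:C/A; 21:T/C; 22:A/C; 27:A/C; 28:T/C; 29:C/A; 34:A/T; 37:A/G.
p = 11/39 = 0.282051.
d = −0.75 · ln(1 − (4/3)·0.282051) = −0.75 · ln(0.623932) = −0.75 · (-0.471714) = 0.3538.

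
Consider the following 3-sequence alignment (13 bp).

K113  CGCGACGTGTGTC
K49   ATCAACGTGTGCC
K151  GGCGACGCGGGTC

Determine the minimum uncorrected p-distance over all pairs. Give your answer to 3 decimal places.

Pairwise Hamming distances:
  K113 vs K49: 4
  K113 vs K151: 3
  K49 vs K151: 6
The smallest is 3 mismatches, between K113 and K151; p = 3/13 = 0.231.

0.231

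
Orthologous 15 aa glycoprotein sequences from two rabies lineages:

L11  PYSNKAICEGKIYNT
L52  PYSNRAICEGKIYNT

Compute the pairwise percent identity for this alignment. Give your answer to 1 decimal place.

The sequences differ at position 5 (K/R).
14 of the 15 sites match, so the percent identity is 14/15 × 100 = 93.3%.

93.3%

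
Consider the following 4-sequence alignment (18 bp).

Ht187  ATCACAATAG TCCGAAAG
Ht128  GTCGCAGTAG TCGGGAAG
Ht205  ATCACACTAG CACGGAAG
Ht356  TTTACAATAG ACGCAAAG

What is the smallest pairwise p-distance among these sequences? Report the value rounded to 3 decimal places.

0.222

Pairwise Hamming distances:
  Ht187 vs Ht128: 5
  Ht187 vs Ht205: 4
  Ht187 vs Ht356: 5
  Ht128 vs Ht205: 6
  Ht128 vs Ht356: 7
  Ht205 vs Ht356: 8
The smallest is 4 mismatches, between Ht187 and Ht205; p = 4/18 = 0.222.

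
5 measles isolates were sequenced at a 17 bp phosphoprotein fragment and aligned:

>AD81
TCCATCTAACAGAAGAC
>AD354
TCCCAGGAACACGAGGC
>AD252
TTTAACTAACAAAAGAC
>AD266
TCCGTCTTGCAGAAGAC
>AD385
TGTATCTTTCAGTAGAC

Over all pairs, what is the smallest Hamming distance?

3

Pairwise Hamming distances:
  AD81 vs AD354: 7
  AD81 vs AD252: 4
  AD81 vs AD266: 3
  AD81 vs AD385: 5
  AD354 vs AD252: 8
  AD354 vs AD266: 9
  AD354 vs AD385: 11
  AD252 vs AD266: 7
  AD252 vs AD385: 6
  AD266 vs AD385: 5
The smallest is 3, between AD81 and AD266.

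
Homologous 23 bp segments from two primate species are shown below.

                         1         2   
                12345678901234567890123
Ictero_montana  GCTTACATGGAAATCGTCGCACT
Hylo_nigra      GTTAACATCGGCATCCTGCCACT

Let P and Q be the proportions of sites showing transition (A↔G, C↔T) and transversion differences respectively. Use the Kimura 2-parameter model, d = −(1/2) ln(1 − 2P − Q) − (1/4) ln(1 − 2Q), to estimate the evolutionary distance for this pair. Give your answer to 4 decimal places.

The sequences differ at positions 2 (C/T, transition), 4 (T/A, transversion), 9 (G/C, transversion), 11 (A/G, transition), 12 (A/C, transversion), 16 (G/C, transversion), 18 (C/G, transversion), 19 (G/C, transversion).
Of the 8 differences, 2 transitions and 6 transversions over 23 sites: P = 2/23 = 0.086957, Q = 6/23 = 0.260870.
d = −0.5·ln(0.565216) − 0.25·ln(0.478260) = −0.5·(-0.570547) − 0.25·(-0.737601) = 0.4697.

0.4697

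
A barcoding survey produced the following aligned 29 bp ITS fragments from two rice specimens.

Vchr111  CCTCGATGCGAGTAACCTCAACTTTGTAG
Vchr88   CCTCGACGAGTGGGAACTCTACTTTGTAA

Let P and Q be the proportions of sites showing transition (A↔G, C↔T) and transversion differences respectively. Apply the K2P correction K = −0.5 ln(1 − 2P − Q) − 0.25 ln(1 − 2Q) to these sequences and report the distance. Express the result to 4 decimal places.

0.3442

The sequences differ at positions 7 (T/C, transition), 9 (C/A, transversion), 11 (A/T, transversion), 13 (T/G, transversion), 14 (A/G, transition), 16 (C/A, transversion), 20 (A/T, transversion), 29 (G/A, transition).
Of the 8 differences, 3 transitions and 5 transversions over 29 sites: P = 3/29 = 0.103448, Q = 5/29 = 0.172414.
d = −0.5·ln(0.620690) − 0.25·ln(0.655172) = −0.5·(-0.476924) − 0.25·(-0.422857) = 0.3442.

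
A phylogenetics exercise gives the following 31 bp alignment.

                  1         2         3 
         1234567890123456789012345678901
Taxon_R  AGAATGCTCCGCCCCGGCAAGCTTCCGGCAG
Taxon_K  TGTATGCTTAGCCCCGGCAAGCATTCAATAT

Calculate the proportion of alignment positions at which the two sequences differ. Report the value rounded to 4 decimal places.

Differing sites — 1:A/T; 3:A/T; 9:C/T; 10:C/A; 23:T/A; 25:C/T; 27:G/A; 28:G/A; 29:C/T; 31:G/T.
There are 10 differences over 31 sites, so p = 10/31 = 0.3226.

0.3226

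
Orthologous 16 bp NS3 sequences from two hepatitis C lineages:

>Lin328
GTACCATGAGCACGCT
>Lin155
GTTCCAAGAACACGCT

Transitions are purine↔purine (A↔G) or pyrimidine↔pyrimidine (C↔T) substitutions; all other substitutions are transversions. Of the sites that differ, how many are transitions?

The sequences differ at positions 3 (A/T, transversion), 7 (T/A, transversion), 10 (G/A, transition).
Of the 3 differences, 1 transition and 2 transversions, so the answer is 1.

1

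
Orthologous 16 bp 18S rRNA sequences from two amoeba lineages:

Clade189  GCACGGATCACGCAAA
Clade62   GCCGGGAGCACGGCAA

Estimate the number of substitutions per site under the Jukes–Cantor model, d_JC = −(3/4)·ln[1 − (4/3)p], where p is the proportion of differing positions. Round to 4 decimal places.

0.4042

The sequences differ at positions 3 (A/C), 4 (C/G), 8 (T/G), 13 (C/G), 14 (A/C).
p = 5/16 = 0.312500.
d = −0.75 · ln(1 − (4/3)·0.312500) = −0.75 · ln(0.583333) = −0.75 · (-0.538997) = 0.4042.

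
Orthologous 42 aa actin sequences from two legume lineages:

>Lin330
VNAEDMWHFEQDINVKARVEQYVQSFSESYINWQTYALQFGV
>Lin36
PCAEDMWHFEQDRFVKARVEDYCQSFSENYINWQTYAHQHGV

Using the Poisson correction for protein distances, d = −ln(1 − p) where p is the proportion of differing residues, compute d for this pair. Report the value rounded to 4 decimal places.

0.2412

The sequences differ at positions 1 (V/P), 2 (N/C), 13 (I/R), 14 (N/F), 21 (Q/D), 23 (V/C), 29 (S/N), 38 (L/H), 40 (F/H).
p = 9/42 = 0.214286.
d = −ln(1 − 0.214286) = −ln(0.785714) = 0.2412.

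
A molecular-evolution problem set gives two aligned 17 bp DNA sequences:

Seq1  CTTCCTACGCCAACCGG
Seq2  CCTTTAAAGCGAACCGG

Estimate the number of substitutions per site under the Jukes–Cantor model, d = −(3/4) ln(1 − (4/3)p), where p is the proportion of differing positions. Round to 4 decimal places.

The sequences differ at positions 2 (T/C), 4 (C/T), 5 (C/T), 6 (T/A), 8 (C/A), 11 (C/G).
p = 6/17 = 0.352941.
d = −0.75 · ln(1 − (4/3)·0.352941) = −0.75 · ln(0.529412) = −0.75 · (-0.635988) = 0.4770.

0.4770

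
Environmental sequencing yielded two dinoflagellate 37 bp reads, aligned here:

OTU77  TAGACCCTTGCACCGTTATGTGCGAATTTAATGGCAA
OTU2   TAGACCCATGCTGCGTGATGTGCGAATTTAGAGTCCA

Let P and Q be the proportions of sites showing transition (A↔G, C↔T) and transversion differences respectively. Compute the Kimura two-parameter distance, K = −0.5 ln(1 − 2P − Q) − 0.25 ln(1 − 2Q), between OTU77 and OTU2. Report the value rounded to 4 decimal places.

The sequences differ at positions 8 (T/A, transversion), 12 (A/T, transversion), 13 (C/G, transversion), 17 (T/G, transversion), 31 (A/G, transition), 32 (T/A, transversion), 34 (G/T, transversion), 36 (A/C, transversion).
Of the 8 differences, 1 transition and 7 transversions over 37 sites: P = 1/37 = 0.027027, Q = 7/37 = 0.189189.
d = −0.5·ln(0.756757) − 0.25·ln(0.621622) = −0.5·(-0.278713) − 0.25·(-0.475423) = 0.2582.

0.2582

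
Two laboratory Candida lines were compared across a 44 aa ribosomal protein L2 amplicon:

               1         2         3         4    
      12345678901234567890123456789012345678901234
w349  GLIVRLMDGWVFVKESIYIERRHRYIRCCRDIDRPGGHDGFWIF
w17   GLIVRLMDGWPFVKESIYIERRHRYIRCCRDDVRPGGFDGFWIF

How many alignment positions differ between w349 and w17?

4

Differing sites — 11:V/P; 32:I/D; 33:D/V; 38:H/F.
That gives 4 mismatches out of 44 aligned sites, so the Hamming distance is 4.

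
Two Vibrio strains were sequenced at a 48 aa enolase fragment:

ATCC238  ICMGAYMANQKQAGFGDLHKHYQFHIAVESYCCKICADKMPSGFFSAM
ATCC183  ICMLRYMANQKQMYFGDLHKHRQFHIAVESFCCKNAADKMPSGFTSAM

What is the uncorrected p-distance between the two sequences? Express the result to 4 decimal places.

Mismatches occur at site 4 (G→L), site 5 (A→R), site 13 (A→M), site 14 (G→Y), site 22 (Y→R), site 31 (Y→F), site 35 (I→N), site 36 (C→A), site 45 (F→T).
There are 9 differences over 48 sites, so p = 9/48 = 0.1875.

0.1875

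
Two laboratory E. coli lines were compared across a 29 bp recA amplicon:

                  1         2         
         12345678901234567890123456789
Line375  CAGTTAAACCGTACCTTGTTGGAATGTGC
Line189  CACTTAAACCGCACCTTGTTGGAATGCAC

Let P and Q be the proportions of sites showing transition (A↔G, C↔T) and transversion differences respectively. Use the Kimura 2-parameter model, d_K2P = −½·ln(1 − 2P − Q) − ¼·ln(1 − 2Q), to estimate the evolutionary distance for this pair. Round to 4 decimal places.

Differing sites — 3:G/C (Tv); 12:T/C (Ti); 27:T/C (Ti); 28:G/A (Ti).
Of the 4 differences, 3 transitions and 1 transversion over 29 sites: P = 3/29 = 0.103448, Q = 1/29 = 0.034483.
d = −0.5·ln(0.758621) − 0.25·ln(0.931034) = −0.5·(-0.276253) − 0.25·(-0.071459) = 0.1560.

0.1560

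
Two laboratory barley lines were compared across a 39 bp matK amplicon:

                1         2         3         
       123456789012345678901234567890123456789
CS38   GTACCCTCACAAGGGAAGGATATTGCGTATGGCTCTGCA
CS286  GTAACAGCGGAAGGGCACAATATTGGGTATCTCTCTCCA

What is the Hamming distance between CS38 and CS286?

Mismatches occur at site 4 (C/A), site 6 (C/A), site 7 (T/G), site 9 (A/G), site 10 (C/G), site 16 (A/C), site 18 (G/C), site 19 (G/A), site 26 (C/G), site 31 (G/C), site 32 (G/T), site 37 (G/C).
That gives 12 mismatches out of 39 aligned sites, so the Hamming distance is 12.

12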